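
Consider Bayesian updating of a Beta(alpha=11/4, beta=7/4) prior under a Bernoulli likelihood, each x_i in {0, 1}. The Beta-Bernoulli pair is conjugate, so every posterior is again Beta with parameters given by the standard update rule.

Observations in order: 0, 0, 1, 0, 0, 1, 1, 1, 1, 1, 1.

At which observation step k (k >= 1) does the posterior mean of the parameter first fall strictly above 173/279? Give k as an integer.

obs 1: x=0 → posterior Beta(11/4, 11/4)
obs 2: x=0 → posterior Beta(11/4, 15/4)
obs 3: x=1 → posterior Beta(15/4, 15/4)
obs 4: x=0 → posterior Beta(15/4, 19/4)
obs 5: x=0 → posterior Beta(15/4, 23/4)
obs 6: x=1 → posterior Beta(19/4, 23/4)
obs 7: x=1 → posterior Beta(23/4, 23/4)
obs 8: x=1 → posterior Beta(27/4, 23/4)
obs 9: x=1 → posterior Beta(31/4, 23/4)
obs 10: x=1 → posterior Beta(35/4, 23/4)
obs 11: x=1 → posterior Beta(39/4, 23/4)

k = 11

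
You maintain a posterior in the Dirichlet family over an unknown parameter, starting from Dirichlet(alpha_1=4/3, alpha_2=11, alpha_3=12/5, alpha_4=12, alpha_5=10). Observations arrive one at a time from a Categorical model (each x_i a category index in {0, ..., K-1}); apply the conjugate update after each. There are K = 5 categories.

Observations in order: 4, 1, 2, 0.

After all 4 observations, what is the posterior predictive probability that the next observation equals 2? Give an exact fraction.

obs 1: x=4 → posterior Dirichlet(4/3, 11, 12/5, 12, 11)
obs 2: x=1 → posterior Dirichlet(4/3, 12, 12/5, 12, 11)
obs 3: x=2 → posterior Dirichlet(4/3, 12, 17/5, 12, 11)
obs 4: x=0 → posterior Dirichlet(7/3, 12, 17/5, 12, 11)

51/611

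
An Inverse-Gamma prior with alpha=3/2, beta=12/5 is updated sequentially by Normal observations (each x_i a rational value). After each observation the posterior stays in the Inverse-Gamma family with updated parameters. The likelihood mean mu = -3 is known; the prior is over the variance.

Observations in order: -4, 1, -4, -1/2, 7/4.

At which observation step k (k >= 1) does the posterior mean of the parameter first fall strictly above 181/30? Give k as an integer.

obs 1: x=-4 → posterior Inverse-Gamma(2, 29/10)
obs 2: x=1 → posterior Inverse-Gamma(5/2, 109/10)
obs 3: x=-4 → posterior Inverse-Gamma(3, 57/5)
obs 4: x=-1/2 → posterior Inverse-Gamma(7/2, 581/40)
obs 5: x=7/4 → posterior Inverse-Gamma(4, 4129/160)

k = 2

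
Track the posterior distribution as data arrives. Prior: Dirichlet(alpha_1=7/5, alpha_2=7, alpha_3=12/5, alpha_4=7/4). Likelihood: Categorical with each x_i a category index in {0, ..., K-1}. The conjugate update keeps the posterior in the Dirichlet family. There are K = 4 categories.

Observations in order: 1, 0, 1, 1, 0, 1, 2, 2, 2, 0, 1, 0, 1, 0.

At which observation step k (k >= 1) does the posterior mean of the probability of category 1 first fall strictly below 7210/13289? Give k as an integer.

obs 1: x=1 → posterior Dirichlet(7/5, 8, 12/5, 7/4)
obs 2: x=0 → posterior Dirichlet(12/5, 8, 12/5, 7/4)
obs 3: x=1 → posterior Dirichlet(12/5, 9, 12/5, 7/4)
obs 4: x=1 → posterior Dirichlet(12/5, 10, 12/5, 7/4)
obs 5: x=0 → posterior Dirichlet(17/5, 10, 12/5, 7/4)
obs 6: x=1 → posterior Dirichlet(17/5, 11, 12/5, 7/4)
obs 7: x=2 → posterior Dirichlet(17/5, 11, 17/5, 7/4)
obs 8: x=2 → posterior Dirichlet(17/5, 11, 22/5, 7/4)
obs 9: x=2 → posterior Dirichlet(17/5, 11, 27/5, 7/4)
obs 10: x=0 → posterior Dirichlet(22/5, 11, 27/5, 7/4)
obs 11: x=1 → posterior Dirichlet(22/5, 12, 27/5, 7/4)
obs 12: x=0 → posterior Dirichlet(27/5, 12, 27/5, 7/4)
obs 13: x=1 → posterior Dirichlet(27/5, 13, 27/5, 7/4)
obs 14: x=0 → posterior Dirichlet(32/5, 13, 27/5, 7/4)

k = 8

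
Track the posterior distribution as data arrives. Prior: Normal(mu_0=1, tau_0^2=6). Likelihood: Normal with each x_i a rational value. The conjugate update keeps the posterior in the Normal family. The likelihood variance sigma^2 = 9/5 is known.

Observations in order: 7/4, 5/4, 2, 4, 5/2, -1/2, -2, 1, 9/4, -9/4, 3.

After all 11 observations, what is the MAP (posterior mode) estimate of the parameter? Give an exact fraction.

obs 1: x=7/4 → posterior Normal(41/26, 18/13)
obs 2: x=5/4 → posterior Normal(33/23, 18/23)
obs 3: x=2 → posterior Normal(53/33, 6/11)
obs 4: x=4 → posterior Normal(93/43, 18/43)
obs 5: x=5/2 → posterior Normal(118/53, 18/53)
obs 6: x=-1/2 → posterior Normal(113/63, 2/7)
obs 7: x=-2 → posterior Normal(93/73, 18/73)
obs 8: x=1 → posterior Normal(103/83, 18/83)
obs 9: x=9/4 → posterior Normal(251/186, 6/31)
obs 10: x=-9/4 → posterior Normal(1, 18/103)
obs 11: x=3 → posterior Normal(133/113, 18/113)

133/113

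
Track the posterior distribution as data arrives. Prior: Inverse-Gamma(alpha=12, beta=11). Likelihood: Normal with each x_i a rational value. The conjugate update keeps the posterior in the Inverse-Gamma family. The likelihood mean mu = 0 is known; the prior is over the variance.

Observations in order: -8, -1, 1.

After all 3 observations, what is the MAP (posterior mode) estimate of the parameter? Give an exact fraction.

obs 1: x=-8 → posterior Inverse-Gamma(25/2, 43)
obs 2: x=-1 → posterior Inverse-Gamma(13, 87/2)
obs 3: x=1 → posterior Inverse-Gamma(27/2, 44)

88/29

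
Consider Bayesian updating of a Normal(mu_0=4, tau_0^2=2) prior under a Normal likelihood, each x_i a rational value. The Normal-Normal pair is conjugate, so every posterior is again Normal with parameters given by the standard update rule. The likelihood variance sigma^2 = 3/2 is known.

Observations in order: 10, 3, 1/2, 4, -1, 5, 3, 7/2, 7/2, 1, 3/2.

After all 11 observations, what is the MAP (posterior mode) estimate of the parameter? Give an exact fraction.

obs 1: x=10 → posterior Normal(52/7, 6/7)
obs 2: x=3 → posterior Normal(64/11, 6/11)
obs 3: x=1/2 → posterior Normal(22/5, 2/5)
obs 4: x=4 → posterior Normal(82/19, 6/19)
obs 5: x=-1 → posterior Normal(78/23, 6/23)
obs 6: x=5 → posterior Normal(98/27, 2/9)
obs 7: x=3 → posterior Normal(110/31, 6/31)
obs 8: x=7/2 → posterior Normal(124/35, 6/35)
obs 9: x=7/2 → posterior Normal(46/13, 2/13)
obs 10: x=1 → posterior Normal(142/43, 6/43)
obs 11: x=3/2 → posterior Normal(148/47, 6/47)

148/47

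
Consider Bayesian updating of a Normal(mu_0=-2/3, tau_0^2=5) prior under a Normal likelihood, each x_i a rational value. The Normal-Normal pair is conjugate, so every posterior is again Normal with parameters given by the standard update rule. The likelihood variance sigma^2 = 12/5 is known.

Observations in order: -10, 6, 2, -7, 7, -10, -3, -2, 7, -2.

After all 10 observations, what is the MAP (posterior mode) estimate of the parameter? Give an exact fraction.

obs 1: x=-10 → posterior Normal(-258/37, 60/37)
obs 2: x=6 → posterior Normal(-54/31, 30/31)
obs 3: x=2 → posterior Normal(-2/3, 20/29)
obs 4: x=-7 → posterior Normal(-233/112, 15/28)
obs 5: x=7 → posterior Normal(-58/137, 60/137)
obs 6: x=-10 → posterior Normal(-154/81, 10/27)
obs 7: x=-3 → posterior Normal(-383/187, 60/187)
obs 8: x=-2 → posterior Normal(-433/212, 15/53)
obs 9: x=7 → posterior Normal(-86/79, 20/79)
obs 10: x=-2 → posterior Normal(-154/131, 30/131)

-154/131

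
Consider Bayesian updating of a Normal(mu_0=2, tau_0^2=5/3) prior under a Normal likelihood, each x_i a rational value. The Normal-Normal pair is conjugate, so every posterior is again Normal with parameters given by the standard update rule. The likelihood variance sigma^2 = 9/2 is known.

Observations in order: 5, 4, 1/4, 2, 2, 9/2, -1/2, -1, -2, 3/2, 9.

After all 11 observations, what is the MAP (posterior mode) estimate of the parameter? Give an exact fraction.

obs 1: x=5 → posterior Normal(104/37, 45/37)
obs 2: x=4 → posterior Normal(144/47, 45/47)
obs 3: x=1/4 → posterior Normal(293/114, 15/19)
obs 4: x=2 → posterior Normal(333/134, 45/67)
obs 5: x=2 → posterior Normal(373/154, 45/77)
obs 6: x=9/2 → posterior Normal(463/174, 15/29)
obs 7: x=-1/2 → posterior Normal(453/194, 45/97)
obs 8: x=-1 → posterior Normal(433/214, 45/107)
obs 9: x=-2 → posterior Normal(131/78, 5/13)
obs 10: x=3/2 → posterior Normal(423/254, 45/127)
obs 11: x=9 → posterior Normal(603/274, 45/137)

603/274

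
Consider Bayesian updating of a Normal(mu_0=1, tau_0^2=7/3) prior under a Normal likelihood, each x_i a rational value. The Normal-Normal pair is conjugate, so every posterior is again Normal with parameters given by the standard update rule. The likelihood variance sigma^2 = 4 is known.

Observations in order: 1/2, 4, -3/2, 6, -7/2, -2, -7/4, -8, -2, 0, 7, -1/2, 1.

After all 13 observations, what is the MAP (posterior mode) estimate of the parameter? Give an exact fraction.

obs 1: x=1/2 → posterior Normal(31/38, 28/19)
obs 2: x=4 → posterior Normal(87/52, 14/13)
obs 3: x=-3/2 → posterior Normal(1, 28/33)
obs 4: x=6 → posterior Normal(15/8, 7/10)
obs 5: x=-7/2 → posterior Normal(101/94, 28/47)
obs 6: x=-2 → posterior Normal(73/108, 14/27)
obs 7: x=-7/4 → posterior Normal(97/244, 28/61)
obs 8: x=-8 → posterior Normal(-127/272, 7/17)
obs 9: x=-2 → posterior Normal(-61/100, 28/75)
obs 10: x=0 → posterior Normal(-183/328, 14/41)
obs 11: x=7 → posterior Normal(13/356, 28/89)
obs 12: x=-1/2 → posterior Normal(-1/384, 7/24)
obs 13: x=1 → posterior Normal(27/412, 28/103)

27/412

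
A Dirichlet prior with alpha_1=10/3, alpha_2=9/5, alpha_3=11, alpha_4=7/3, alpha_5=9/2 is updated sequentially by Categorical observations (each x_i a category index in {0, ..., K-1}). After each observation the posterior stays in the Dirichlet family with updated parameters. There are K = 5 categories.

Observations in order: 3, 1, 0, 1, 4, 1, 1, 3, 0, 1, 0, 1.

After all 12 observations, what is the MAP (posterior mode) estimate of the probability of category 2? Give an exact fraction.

obs 1: x=3 → posterior Dirichlet(10/3, 9/5, 11, 10/3, 9/2)
obs 2: x=1 → posterior Dirichlet(10/3, 14/5, 11, 10/3, 9/2)
obs 3: x=0 → posterior Dirichlet(13/3, 14/5, 11, 10/3, 9/2)
obs 4: x=1 → posterior Dirichlet(13/3, 19/5, 11, 10/3, 9/2)
obs 5: x=4 → posterior Dirichlet(13/3, 19/5, 11, 10/3, 11/2)
obs 6: x=1 → posterior Dirichlet(13/3, 24/5, 11, 10/3, 11/2)
obs 7: x=1 → posterior Dirichlet(13/3, 29/5, 11, 10/3, 11/2)
obs 8: x=3 → posterior Dirichlet(13/3, 29/5, 11, 13/3, 11/2)
obs 9: x=0 → posterior Dirichlet(16/3, 29/5, 11, 13/3, 11/2)
obs 10: x=1 → posterior Dirichlet(16/3, 34/5, 11, 13/3, 11/2)
obs 11: x=0 → posterior Dirichlet(19/3, 34/5, 11, 13/3, 11/2)
obs 12: x=1 → posterior Dirichlet(19/3, 39/5, 11, 13/3, 11/2)

300/899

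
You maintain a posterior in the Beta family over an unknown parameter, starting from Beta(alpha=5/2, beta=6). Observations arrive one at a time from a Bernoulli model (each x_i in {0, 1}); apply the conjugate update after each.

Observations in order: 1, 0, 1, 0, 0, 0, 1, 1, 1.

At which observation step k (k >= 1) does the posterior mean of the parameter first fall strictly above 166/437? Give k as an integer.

k = 3

obs 1: x=1 → posterior Beta(7/2, 6)
obs 2: x=0 → posterior Beta(7/2, 7)
obs 3: x=1 → posterior Beta(9/2, 7)
obs 4: x=0 → posterior Beta(9/2, 8)
obs 5: x=0 → posterior Beta(9/2, 9)
obs 6: x=0 → posterior Beta(9/2, 10)
obs 7: x=1 → posterior Beta(11/2, 10)
obs 8: x=1 → posterior Beta(13/2, 10)
obs 9: x=1 → posterior Beta(15/2, 10)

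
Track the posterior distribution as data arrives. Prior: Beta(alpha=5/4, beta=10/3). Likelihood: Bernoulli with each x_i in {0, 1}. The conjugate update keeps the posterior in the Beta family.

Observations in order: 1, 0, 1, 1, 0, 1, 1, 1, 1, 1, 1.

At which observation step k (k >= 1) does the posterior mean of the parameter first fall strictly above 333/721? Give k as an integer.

obs 1: x=1 → posterior Beta(9/4, 10/3)
obs 2: x=0 → posterior Beta(9/4, 13/3)
obs 3: x=1 → posterior Beta(13/4, 13/3)
obs 4: x=1 → posterior Beta(17/4, 13/3)
obs 5: x=0 → posterior Beta(17/4, 16/3)
obs 6: x=1 → posterior Beta(21/4, 16/3)
obs 7: x=1 → posterior Beta(25/4, 16/3)
obs 8: x=1 → posterior Beta(29/4, 16/3)
obs 9: x=1 → posterior Beta(33/4, 16/3)
obs 10: x=1 → posterior Beta(37/4, 16/3)
obs 11: x=1 → posterior Beta(41/4, 16/3)

k = 4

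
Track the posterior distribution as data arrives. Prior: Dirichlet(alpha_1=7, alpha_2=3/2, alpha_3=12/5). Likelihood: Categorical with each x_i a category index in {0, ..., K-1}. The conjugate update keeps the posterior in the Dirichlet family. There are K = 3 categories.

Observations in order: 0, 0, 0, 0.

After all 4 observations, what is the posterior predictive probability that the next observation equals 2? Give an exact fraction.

obs 1: x=0 → posterior Dirichlet(8, 3/2, 12/5)
obs 2: x=0 → posterior Dirichlet(9, 3/2, 12/5)
obs 3: x=0 → posterior Dirichlet(10, 3/2, 12/5)
obs 4: x=0 → posterior Dirichlet(11, 3/2, 12/5)

24/149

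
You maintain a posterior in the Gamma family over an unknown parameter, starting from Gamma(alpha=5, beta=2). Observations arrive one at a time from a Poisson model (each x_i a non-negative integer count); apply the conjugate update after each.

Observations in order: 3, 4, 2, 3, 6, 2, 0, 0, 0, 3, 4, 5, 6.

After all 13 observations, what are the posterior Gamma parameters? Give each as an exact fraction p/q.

alpha=43, beta=15

obs 1: x=3 → posterior Gamma(8, 3)
obs 2: x=4 → posterior Gamma(12, 4)
obs 3: x=2 → posterior Gamma(14, 5)
obs 4: x=3 → posterior Gamma(17, 6)
obs 5: x=6 → posterior Gamma(23, 7)
obs 6: x=2 → posterior Gamma(25, 8)
obs 7: x=0 → posterior Gamma(25, 9)
obs 8: x=0 → posterior Gamma(25, 10)
obs 9: x=0 → posterior Gamma(25, 11)
obs 10: x=3 → posterior Gamma(28, 12)
obs 11: x=4 → posterior Gamma(32, 13)
obs 12: x=5 → posterior Gamma(37, 14)
obs 13: x=6 → posterior Gamma(43, 15)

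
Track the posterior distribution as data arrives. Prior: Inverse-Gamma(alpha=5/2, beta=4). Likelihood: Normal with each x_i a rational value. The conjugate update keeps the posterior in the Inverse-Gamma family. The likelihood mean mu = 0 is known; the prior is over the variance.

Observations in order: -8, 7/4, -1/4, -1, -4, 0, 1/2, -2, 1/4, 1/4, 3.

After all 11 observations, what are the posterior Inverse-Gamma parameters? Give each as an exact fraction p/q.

alpha=8, beta=211/4

obs 1: x=-8 → posterior Inverse-Gamma(3, 36)
obs 2: x=7/4 → posterior Inverse-Gamma(7/2, 1201/32)
obs 3: x=-1/4 → posterior Inverse-Gamma(4, 601/16)
obs 4: x=-1 → posterior Inverse-Gamma(9/2, 609/16)
obs 5: x=-4 → posterior Inverse-Gamma(5, 737/16)
obs 6: x=0 → posterior Inverse-Gamma(11/2, 737/16)
obs 7: x=1/2 → posterior Inverse-Gamma(6, 739/16)
obs 8: x=-2 → posterior Inverse-Gamma(13/2, 771/16)
obs 9: x=1/4 → posterior Inverse-Gamma(7, 1543/32)
obs 10: x=1/4 → posterior Inverse-Gamma(15/2, 193/4)
obs 11: x=3 → posterior Inverse-Gamma(8, 211/4)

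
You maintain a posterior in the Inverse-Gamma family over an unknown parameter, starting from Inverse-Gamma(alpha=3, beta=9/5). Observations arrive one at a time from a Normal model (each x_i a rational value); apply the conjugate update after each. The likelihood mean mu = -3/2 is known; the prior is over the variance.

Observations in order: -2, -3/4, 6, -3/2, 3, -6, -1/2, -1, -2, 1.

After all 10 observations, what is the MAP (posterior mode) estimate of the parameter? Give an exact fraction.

8713/1440

obs 1: x=-2 → posterior Inverse-Gamma(7/2, 77/40)
obs 2: x=-3/4 → posterior Inverse-Gamma(4, 353/160)
obs 3: x=6 → posterior Inverse-Gamma(9/2, 4853/160)
obs 4: x=-3/2 → posterior Inverse-Gamma(5, 4853/160)
obs 5: x=3 → posterior Inverse-Gamma(11/2, 6473/160)
obs 6: x=-6 → posterior Inverse-Gamma(6, 8093/160)
obs 7: x=-1/2 → posterior Inverse-Gamma(13/2, 8173/160)
obs 8: x=-1 → posterior Inverse-Gamma(7, 8193/160)
obs 9: x=-2 → posterior Inverse-Gamma(15/2, 8213/160)
obs 10: x=1 → posterior Inverse-Gamma(8, 8713/160)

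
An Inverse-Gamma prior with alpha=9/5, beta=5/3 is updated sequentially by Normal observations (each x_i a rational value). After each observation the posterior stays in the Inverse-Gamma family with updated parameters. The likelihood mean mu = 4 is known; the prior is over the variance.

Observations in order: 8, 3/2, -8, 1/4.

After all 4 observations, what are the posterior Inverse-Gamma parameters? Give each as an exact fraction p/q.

alpha=19/5, beta=8815/96

obs 1: x=8 → posterior Inverse-Gamma(23/10, 29/3)
obs 2: x=3/2 → posterior Inverse-Gamma(14/5, 307/24)
obs 3: x=-8 → posterior Inverse-Gamma(33/10, 2035/24)
obs 4: x=1/4 → posterior Inverse-Gamma(19/5, 8815/96)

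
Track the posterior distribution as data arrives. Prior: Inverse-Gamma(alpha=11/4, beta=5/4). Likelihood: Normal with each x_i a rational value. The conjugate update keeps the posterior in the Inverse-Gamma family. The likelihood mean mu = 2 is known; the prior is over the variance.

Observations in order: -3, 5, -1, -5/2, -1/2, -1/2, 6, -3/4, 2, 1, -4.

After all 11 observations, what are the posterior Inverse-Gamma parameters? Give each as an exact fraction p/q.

alpha=33/4, beta=2221/32

obs 1: x=-3 → posterior Inverse-Gamma(13/4, 55/4)
obs 2: x=5 → posterior Inverse-Gamma(15/4, 73/4)
obs 3: x=-1 → posterior Inverse-Gamma(17/4, 91/4)
obs 4: x=-5/2 → posterior Inverse-Gamma(19/4, 263/8)
obs 5: x=-1/2 → posterior Inverse-Gamma(21/4, 36)
obs 6: x=-1/2 → posterior Inverse-Gamma(23/4, 313/8)
obs 7: x=6 → posterior Inverse-Gamma(25/4, 377/8)
obs 8: x=-3/4 → posterior Inverse-Gamma(27/4, 1629/32)
obs 9: x=2 → posterior Inverse-Gamma(29/4, 1629/32)
obs 10: x=1 → posterior Inverse-Gamma(31/4, 1645/32)
obs 11: x=-4 → posterior Inverse-Gamma(33/4, 2221/32)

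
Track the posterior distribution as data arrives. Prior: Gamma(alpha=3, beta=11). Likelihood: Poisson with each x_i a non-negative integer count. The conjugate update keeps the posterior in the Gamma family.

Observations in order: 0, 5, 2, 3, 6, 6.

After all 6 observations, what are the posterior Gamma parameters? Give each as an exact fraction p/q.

alpha=25, beta=17

obs 1: x=0 → posterior Gamma(3, 12)
obs 2: x=5 → posterior Gamma(8, 13)
obs 3: x=2 → posterior Gamma(10, 14)
obs 4: x=3 → posterior Gamma(13, 15)
obs 5: x=6 → posterior Gamma(19, 16)
obs 6: x=6 → posterior Gamma(25, 17)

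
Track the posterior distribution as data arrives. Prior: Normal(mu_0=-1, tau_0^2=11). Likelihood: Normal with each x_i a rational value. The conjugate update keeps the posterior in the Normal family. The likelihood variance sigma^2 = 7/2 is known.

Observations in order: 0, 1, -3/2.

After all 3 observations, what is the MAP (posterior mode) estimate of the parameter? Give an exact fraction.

obs 1: x=0 → posterior Normal(-7/29, 77/29)
obs 2: x=1 → posterior Normal(5/17, 77/51)
obs 3: x=-3/2 → posterior Normal(-18/73, 77/73)

-18/73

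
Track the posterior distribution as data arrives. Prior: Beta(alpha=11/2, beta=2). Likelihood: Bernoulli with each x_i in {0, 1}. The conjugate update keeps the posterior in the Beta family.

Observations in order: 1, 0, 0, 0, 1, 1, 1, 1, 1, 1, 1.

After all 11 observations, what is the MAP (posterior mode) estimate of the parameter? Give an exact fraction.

obs 1: x=1 → posterior Beta(13/2, 2)
obs 2: x=0 → posterior Beta(13/2, 3)
obs 3: x=0 → posterior Beta(13/2, 4)
obs 4: x=0 → posterior Beta(13/2, 5)
obs 5: x=1 → posterior Beta(15/2, 5)
obs 6: x=1 → posterior Beta(17/2, 5)
obs 7: x=1 → posterior Beta(19/2, 5)
obs 8: x=1 → posterior Beta(21/2, 5)
obs 9: x=1 → posterior Beta(23/2, 5)
obs 10: x=1 → posterior Beta(25/2, 5)
obs 11: x=1 → posterior Beta(27/2, 5)

25/33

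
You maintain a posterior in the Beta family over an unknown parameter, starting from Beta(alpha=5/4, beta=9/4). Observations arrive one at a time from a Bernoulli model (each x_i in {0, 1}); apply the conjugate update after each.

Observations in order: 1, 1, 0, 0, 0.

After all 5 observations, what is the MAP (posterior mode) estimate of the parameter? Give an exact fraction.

9/26

obs 1: x=1 → posterior Beta(9/4, 9/4)
obs 2: x=1 → posterior Beta(13/4, 9/4)
obs 3: x=0 → posterior Beta(13/4, 13/4)
obs 4: x=0 → posterior Beta(13/4, 17/4)
obs 5: x=0 → posterior Beta(13/4, 21/4)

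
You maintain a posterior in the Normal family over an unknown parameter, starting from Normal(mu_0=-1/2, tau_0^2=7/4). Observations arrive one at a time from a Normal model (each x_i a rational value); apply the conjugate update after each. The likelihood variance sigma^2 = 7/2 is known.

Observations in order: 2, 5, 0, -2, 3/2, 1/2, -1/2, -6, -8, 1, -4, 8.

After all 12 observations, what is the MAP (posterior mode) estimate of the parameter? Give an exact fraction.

obs 1: x=2 → posterior Normal(1/3, 7/6)
obs 2: x=5 → posterior Normal(3/2, 7/8)
obs 3: x=0 → posterior Normal(6/5, 7/10)
obs 4: x=-2 → posterior Normal(2/3, 7/12)
obs 5: x=3/2 → posterior Normal(11/14, 1/2)
obs 6: x=1/2 → posterior Normal(3/4, 7/16)
obs 7: x=-1/2 → posterior Normal(11/18, 7/18)
obs 8: x=-6 → posterior Normal(-1/20, 7/20)
obs 9: x=-8 → posterior Normal(-17/22, 7/22)
obs 10: x=1 → posterior Normal(-5/8, 7/24)
obs 11: x=-4 → posterior Normal(-23/26, 7/26)
obs 12: x=8 → posterior Normal(-1/4, 1/4)

-1/4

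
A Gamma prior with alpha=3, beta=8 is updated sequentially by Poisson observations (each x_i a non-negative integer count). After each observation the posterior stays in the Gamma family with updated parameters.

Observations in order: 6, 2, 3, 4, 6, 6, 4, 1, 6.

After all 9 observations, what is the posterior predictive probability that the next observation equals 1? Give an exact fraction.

11513029917966012683975159178183514068196778972151097/52655678627806560751363688397557640770141543227981824

obs 1: x=6 → posterior Gamma(9, 9)
obs 2: x=2 → posterior Gamma(11, 10)
obs 3: x=3 → posterior Gamma(14, 11)
obs 4: x=4 → posterior Gamma(18, 12)
obs 5: x=6 → posterior Gamma(24, 13)
obs 6: x=6 → posterior Gamma(30, 14)
obs 7: x=4 → posterior Gamma(34, 15)
obs 8: x=1 → posterior Gamma(35, 16)
obs 9: x=6 → posterior Gamma(41, 17)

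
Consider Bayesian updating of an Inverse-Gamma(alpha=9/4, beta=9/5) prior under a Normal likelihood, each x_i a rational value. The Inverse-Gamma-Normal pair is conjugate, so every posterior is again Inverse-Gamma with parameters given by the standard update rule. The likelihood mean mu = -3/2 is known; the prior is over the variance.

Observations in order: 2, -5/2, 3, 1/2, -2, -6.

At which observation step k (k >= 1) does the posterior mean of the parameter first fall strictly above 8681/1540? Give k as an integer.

k = 3

obs 1: x=2 → posterior Inverse-Gamma(11/4, 317/40)
obs 2: x=-5/2 → posterior Inverse-Gamma(13/4, 337/40)
obs 3: x=3 → posterior Inverse-Gamma(15/4, 371/20)
obs 4: x=1/2 → posterior Inverse-Gamma(17/4, 411/20)
obs 5: x=-2 → posterior Inverse-Gamma(19/4, 827/40)
obs 6: x=-6 → posterior Inverse-Gamma(21/4, 154/5)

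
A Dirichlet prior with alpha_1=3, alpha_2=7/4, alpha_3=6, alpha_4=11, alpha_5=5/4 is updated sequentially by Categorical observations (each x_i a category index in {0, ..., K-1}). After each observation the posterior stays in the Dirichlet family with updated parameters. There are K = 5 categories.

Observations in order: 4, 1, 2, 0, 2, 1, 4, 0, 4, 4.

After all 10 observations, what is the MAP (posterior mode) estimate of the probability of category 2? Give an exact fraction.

1/4

obs 1: x=4 → posterior Dirichlet(3, 7/4, 6, 11, 9/4)
obs 2: x=1 → posterior Dirichlet(3, 11/4, 6, 11, 9/4)
obs 3: x=2 → posterior Dirichlet(3, 11/4, 7, 11, 9/4)
obs 4: x=0 → posterior Dirichlet(4, 11/4, 7, 11, 9/4)
obs 5: x=2 → posterior Dirichlet(4, 11/4, 8, 11, 9/4)
obs 6: x=1 → posterior Dirichlet(4, 15/4, 8, 11, 9/4)
obs 7: x=4 → posterior Dirichlet(4, 15/4, 8, 11, 13/4)
obs 8: x=0 → posterior Dirichlet(5, 15/4, 8, 11, 13/4)
obs 9: x=4 → posterior Dirichlet(5, 15/4, 8, 11, 17/4)
obs 10: x=4 → posterior Dirichlet(5, 15/4, 8, 11, 21/4)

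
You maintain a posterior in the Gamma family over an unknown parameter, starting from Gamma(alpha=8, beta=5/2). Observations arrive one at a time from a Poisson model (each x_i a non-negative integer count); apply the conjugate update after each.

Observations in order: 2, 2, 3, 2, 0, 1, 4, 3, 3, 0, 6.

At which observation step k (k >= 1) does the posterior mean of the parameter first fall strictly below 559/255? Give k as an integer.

k = 6

obs 1: x=2 → posterior Gamma(10, 7/2)
obs 2: x=2 → posterior Gamma(12, 9/2)
obs 3: x=3 → posterior Gamma(15, 11/2)
obs 4: x=2 → posterior Gamma(17, 13/2)
obs 5: x=0 → posterior Gamma(17, 15/2)
obs 6: x=1 → posterior Gamma(18, 17/2)
obs 7: x=4 → posterior Gamma(22, 19/2)
obs 8: x=3 → posterior Gamma(25, 21/2)
obs 9: x=3 → posterior Gamma(28, 23/2)
obs 10: x=0 → posterior Gamma(28, 25/2)
obs 11: x=6 → posterior Gamma(34, 27/2)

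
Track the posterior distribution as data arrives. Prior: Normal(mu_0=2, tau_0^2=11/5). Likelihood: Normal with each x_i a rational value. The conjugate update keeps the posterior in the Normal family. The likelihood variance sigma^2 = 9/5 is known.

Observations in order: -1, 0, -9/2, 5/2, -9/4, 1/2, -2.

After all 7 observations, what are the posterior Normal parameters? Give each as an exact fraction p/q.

obs 1: x=-1 → posterior Normal(7/20, 99/100)
obs 2: x=0 → posterior Normal(7/31, 99/155)
obs 3: x=-9/2 → posterior Normal(-85/84, 33/70)
obs 4: x=5/2 → posterior Normal(-15/53, 99/265)
obs 5: x=-9/4 → posterior Normal(-159/256, 99/320)
obs 6: x=1/2 → posterior Normal(-137/300, 33/125)
obs 7: x=-2 → posterior Normal(-225/344, 99/430)

mu_0=-225/344, tau_0^2=99/430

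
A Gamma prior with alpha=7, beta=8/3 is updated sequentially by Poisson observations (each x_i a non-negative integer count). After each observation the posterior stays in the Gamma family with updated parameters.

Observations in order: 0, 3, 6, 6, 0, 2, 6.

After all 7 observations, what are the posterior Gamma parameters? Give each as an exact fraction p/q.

alpha=30, beta=29/3

obs 1: x=0 → posterior Gamma(7, 11/3)
obs 2: x=3 → posterior Gamma(10, 14/3)
obs 3: x=6 → posterior Gamma(16, 17/3)
obs 4: x=6 → posterior Gamma(22, 20/3)
obs 5: x=0 → posterior Gamma(22, 23/3)
obs 6: x=2 → posterior Gamma(24, 26/3)
obs 7: x=6 → posterior Gamma(30, 29/3)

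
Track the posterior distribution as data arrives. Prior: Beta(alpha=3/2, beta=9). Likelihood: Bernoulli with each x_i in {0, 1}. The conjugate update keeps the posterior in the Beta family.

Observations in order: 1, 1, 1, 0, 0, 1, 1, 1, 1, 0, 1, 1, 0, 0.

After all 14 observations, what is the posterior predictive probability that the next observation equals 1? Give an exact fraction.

obs 1: x=1 → posterior Beta(5/2, 9)
obs 2: x=1 → posterior Beta(7/2, 9)
obs 3: x=1 → posterior Beta(9/2, 9)
obs 4: x=0 → posterior Beta(9/2, 10)
obs 5: x=0 → posterior Beta(9/2, 11)
obs 6: x=1 → posterior Beta(11/2, 11)
obs 7: x=1 → posterior Beta(13/2, 11)
obs 8: x=1 → posterior Beta(15/2, 11)
obs 9: x=1 → posterior Beta(17/2, 11)
obs 10: x=0 → posterior Beta(17/2, 12)
obs 11: x=1 → posterior Beta(19/2, 12)
obs 12: x=1 → posterior Beta(21/2, 12)
obs 13: x=0 → posterior Beta(21/2, 13)
obs 14: x=0 → posterior Beta(21/2, 14)

3/7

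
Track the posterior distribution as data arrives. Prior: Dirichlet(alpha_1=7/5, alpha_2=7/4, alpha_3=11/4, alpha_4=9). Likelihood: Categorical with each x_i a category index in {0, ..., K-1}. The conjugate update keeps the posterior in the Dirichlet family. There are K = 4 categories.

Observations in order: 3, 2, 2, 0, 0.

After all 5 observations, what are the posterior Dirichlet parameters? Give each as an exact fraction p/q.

alpha_1=17/5, alpha_2=7/4, alpha_3=19/4, alpha_4=10

obs 1: x=3 → posterior Dirichlet(7/5, 7/4, 11/4, 10)
obs 2: x=2 → posterior Dirichlet(7/5, 7/4, 15/4, 10)
obs 3: x=2 → posterior Dirichlet(7/5, 7/4, 19/4, 10)
obs 4: x=0 → posterior Dirichlet(12/5, 7/4, 19/4, 10)
obs 5: x=0 → posterior Dirichlet(17/5, 7/4, 19/4, 10)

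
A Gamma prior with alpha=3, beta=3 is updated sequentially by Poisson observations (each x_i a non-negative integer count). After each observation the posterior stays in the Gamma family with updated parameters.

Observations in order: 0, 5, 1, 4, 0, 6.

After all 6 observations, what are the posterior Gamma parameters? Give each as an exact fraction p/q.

obs 1: x=0 → posterior Gamma(3, 4)
obs 2: x=5 → posterior Gamma(8, 5)
obs 3: x=1 → posterior Gamma(9, 6)
obs 4: x=4 → posterior Gamma(13, 7)
obs 5: x=0 → posterior Gamma(13, 8)
obs 6: x=6 → posterior Gamma(19, 9)

alpha=19, beta=9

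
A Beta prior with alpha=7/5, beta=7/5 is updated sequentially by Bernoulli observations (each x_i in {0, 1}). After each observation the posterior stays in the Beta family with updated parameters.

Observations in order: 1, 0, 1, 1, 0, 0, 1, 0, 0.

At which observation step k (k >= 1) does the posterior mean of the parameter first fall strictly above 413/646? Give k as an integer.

obs 1: x=1 → posterior Beta(12/5, 7/5)
obs 2: x=0 → posterior Beta(12/5, 12/5)
obs 3: x=1 → posterior Beta(17/5, 12/5)
obs 4: x=1 → posterior Beta(22/5, 12/5)
obs 5: x=0 → posterior Beta(22/5, 17/5)
obs 6: x=0 → posterior Beta(22/5, 22/5)
obs 7: x=1 → posterior Beta(27/5, 22/5)
obs 8: x=0 → posterior Beta(27/5, 27/5)
obs 9: x=0 → posterior Beta(27/5, 32/5)

k = 4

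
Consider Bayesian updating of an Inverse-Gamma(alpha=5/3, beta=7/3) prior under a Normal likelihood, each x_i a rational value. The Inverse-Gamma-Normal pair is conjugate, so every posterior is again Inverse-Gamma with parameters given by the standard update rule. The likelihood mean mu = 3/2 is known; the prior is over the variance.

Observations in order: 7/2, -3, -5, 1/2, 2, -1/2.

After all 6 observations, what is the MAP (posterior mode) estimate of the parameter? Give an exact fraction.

917/136

obs 1: x=7/2 → posterior Inverse-Gamma(13/6, 13/3)
obs 2: x=-3 → posterior Inverse-Gamma(8/3, 347/24)
obs 3: x=-5 → posterior Inverse-Gamma(19/6, 427/12)
obs 4: x=1/2 → posterior Inverse-Gamma(11/3, 433/12)
obs 5: x=2 → posterior Inverse-Gamma(25/6, 869/24)
obs 6: x=-1/2 → posterior Inverse-Gamma(14/3, 917/24)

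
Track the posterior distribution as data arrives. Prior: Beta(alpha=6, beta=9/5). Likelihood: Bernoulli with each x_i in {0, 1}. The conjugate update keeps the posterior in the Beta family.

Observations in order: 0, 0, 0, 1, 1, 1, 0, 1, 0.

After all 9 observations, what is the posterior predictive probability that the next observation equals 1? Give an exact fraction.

obs 1: x=0 → posterior Beta(6, 14/5)
obs 2: x=0 → posterior Beta(6, 19/5)
obs 3: x=0 → posterior Beta(6, 24/5)
obs 4: x=1 → posterior Beta(7, 24/5)
obs 5: x=1 → posterior Beta(8, 24/5)
obs 6: x=1 → posterior Beta(9, 24/5)
obs 7: x=0 → posterior Beta(9, 29/5)
obs 8: x=1 → posterior Beta(10, 29/5)
obs 9: x=0 → posterior Beta(10, 34/5)

25/42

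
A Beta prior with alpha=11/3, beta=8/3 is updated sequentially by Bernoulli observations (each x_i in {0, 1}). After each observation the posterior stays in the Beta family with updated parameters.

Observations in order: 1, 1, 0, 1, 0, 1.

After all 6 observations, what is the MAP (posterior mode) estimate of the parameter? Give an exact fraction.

20/31

obs 1: x=1 → posterior Beta(14/3, 8/3)
obs 2: x=1 → posterior Beta(17/3, 8/3)
obs 3: x=0 → posterior Beta(17/3, 11/3)
obs 4: x=1 → posterior Beta(20/3, 11/3)
obs 5: x=0 → posterior Beta(20/3, 14/3)
obs 6: x=1 → posterior Beta(23/3, 14/3)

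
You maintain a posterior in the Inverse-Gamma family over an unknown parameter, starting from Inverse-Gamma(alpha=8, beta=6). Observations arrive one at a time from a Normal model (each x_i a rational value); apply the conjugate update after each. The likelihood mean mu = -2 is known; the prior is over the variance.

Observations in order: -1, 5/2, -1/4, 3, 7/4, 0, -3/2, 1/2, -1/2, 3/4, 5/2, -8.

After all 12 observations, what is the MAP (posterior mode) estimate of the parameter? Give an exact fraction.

obs 1: x=-1 → posterior Inverse-Gamma(17/2, 13/2)
obs 2: x=5/2 → posterior Inverse-Gamma(9, 133/8)
obs 3: x=-1/4 → posterior Inverse-Gamma(19/2, 581/32)
obs 4: x=3 → posterior Inverse-Gamma(10, 981/32)
obs 5: x=7/4 → posterior Inverse-Gamma(21/2, 603/16)
obs 6: x=0 → posterior Inverse-Gamma(11, 635/16)
obs 7: x=-3/2 → posterior Inverse-Gamma(23/2, 637/16)
obs 8: x=1/2 → posterior Inverse-Gamma(12, 687/16)
obs 9: x=-1/2 → posterior Inverse-Gamma(25/2, 705/16)
obs 10: x=3/4 → posterior Inverse-Gamma(13, 1531/32)
obs 11: x=5/2 → posterior Inverse-Gamma(27/2, 1855/32)
obs 12: x=-8 → posterior Inverse-Gamma(14, 2431/32)

2431/480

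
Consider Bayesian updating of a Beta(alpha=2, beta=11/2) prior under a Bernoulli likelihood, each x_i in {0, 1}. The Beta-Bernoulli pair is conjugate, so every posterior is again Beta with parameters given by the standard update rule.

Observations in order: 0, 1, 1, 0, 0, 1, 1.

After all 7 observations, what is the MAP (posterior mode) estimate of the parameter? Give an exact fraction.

obs 1: x=0 → posterior Beta(2, 13/2)
obs 2: x=1 → posterior Beta(3, 13/2)
obs 3: x=1 → posterior Beta(4, 13/2)
obs 4: x=0 → posterior Beta(4, 15/2)
obs 5: x=0 → posterior Beta(4, 17/2)
obs 6: x=1 → posterior Beta(5, 17/2)
obs 7: x=1 → posterior Beta(6, 17/2)

2/5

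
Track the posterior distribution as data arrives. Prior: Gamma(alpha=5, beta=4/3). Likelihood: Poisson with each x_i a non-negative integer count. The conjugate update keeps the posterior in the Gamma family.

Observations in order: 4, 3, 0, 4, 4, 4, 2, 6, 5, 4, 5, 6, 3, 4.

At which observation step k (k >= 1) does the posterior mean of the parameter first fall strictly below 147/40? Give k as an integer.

obs 1: x=4 → posterior Gamma(9, 7/3)
obs 2: x=3 → posterior Gamma(12, 10/3)
obs 3: x=0 → posterior Gamma(12, 13/3)
obs 4: x=4 → posterior Gamma(16, 16/3)
obs 5: x=4 → posterior Gamma(20, 19/3)
obs 6: x=4 → posterior Gamma(24, 22/3)
obs 7: x=2 → posterior Gamma(26, 25/3)
obs 8: x=6 → posterior Gamma(32, 28/3)
obs 9: x=5 → posterior Gamma(37, 31/3)
obs 10: x=4 → posterior Gamma(41, 34/3)
obs 11: x=5 → posterior Gamma(46, 37/3)
obs 12: x=6 → posterior Gamma(52, 40/3)
obs 13: x=3 → posterior Gamma(55, 43/3)
obs 14: x=4 → posterior Gamma(59, 46/3)

k = 2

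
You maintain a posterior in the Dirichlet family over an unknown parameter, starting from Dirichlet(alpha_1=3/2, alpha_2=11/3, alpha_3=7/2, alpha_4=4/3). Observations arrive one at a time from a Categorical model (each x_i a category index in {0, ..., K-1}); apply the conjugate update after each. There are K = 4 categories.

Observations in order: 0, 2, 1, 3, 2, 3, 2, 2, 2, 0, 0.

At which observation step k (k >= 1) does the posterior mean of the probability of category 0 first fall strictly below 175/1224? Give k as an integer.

obs 1: x=0 → posterior Dirichlet(5/2, 11/3, 7/2, 4/3)
obs 2: x=2 → posterior Dirichlet(5/2, 11/3, 9/2, 4/3)
obs 3: x=1 → posterior Dirichlet(5/2, 14/3, 9/2, 4/3)
obs 4: x=3 → posterior Dirichlet(5/2, 14/3, 9/2, 7/3)
obs 5: x=2 → posterior Dirichlet(5/2, 14/3, 11/2, 7/3)
obs 6: x=3 → posterior Dirichlet(5/2, 14/3, 11/2, 10/3)
obs 7: x=2 → posterior Dirichlet(5/2, 14/3, 13/2, 10/3)
obs 8: x=2 → posterior Dirichlet(5/2, 14/3, 15/2, 10/3)
obs 9: x=2 → posterior Dirichlet(5/2, 14/3, 17/2, 10/3)
obs 10: x=0 → posterior Dirichlet(7/2, 14/3, 17/2, 10/3)
obs 11: x=0 → posterior Dirichlet(9/2, 14/3, 17/2, 10/3)

k = 8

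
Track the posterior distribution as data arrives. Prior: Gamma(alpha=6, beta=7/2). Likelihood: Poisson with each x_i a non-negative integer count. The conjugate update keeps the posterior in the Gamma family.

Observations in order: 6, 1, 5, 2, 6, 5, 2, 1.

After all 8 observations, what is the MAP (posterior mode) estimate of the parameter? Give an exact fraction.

obs 1: x=6 → posterior Gamma(12, 9/2)
obs 2: x=1 → posterior Gamma(13, 11/2)
obs 3: x=5 → posterior Gamma(18, 13/2)
obs 4: x=2 → posterior Gamma(20, 15/2)
obs 5: x=6 → posterior Gamma(26, 17/2)
obs 6: x=5 → posterior Gamma(31, 19/2)
obs 7: x=2 → posterior Gamma(33, 21/2)
obs 8: x=1 → posterior Gamma(34, 23/2)

66/23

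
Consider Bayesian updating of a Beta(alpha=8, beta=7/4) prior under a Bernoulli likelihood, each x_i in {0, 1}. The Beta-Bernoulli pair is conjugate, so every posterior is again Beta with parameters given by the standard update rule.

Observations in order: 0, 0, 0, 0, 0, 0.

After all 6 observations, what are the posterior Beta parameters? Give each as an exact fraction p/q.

obs 1: x=0 → posterior Beta(8, 11/4)
obs 2: x=0 → posterior Beta(8, 15/4)
obs 3: x=0 → posterior Beta(8, 19/4)
obs 4: x=0 → posterior Beta(8, 23/4)
obs 5: x=0 → posterior Beta(8, 27/4)
obs 6: x=0 → posterior Beta(8, 31/4)

alpha=8, beta=31/4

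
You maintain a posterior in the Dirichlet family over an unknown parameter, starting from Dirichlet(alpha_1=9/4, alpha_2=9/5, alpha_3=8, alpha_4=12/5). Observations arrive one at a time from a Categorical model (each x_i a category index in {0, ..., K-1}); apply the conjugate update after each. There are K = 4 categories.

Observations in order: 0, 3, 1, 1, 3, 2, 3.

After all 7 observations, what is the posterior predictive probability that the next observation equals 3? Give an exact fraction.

36/143

obs 1: x=0 → posterior Dirichlet(13/4, 9/5, 8, 12/5)
obs 2: x=3 → posterior Dirichlet(13/4, 9/5, 8, 17/5)
obs 3: x=1 → posterior Dirichlet(13/4, 14/5, 8, 17/5)
obs 4: x=1 → posterior Dirichlet(13/4, 19/5, 8, 17/5)
obs 5: x=3 → posterior Dirichlet(13/4, 19/5, 8, 22/5)
obs 6: x=2 → posterior Dirichlet(13/4, 19/5, 9, 22/5)
obs 7: x=3 → posterior Dirichlet(13/4, 19/5, 9, 27/5)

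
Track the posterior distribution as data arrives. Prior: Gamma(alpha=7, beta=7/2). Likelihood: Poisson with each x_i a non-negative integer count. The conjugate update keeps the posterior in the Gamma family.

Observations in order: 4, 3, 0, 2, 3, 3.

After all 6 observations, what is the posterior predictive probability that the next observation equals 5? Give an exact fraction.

obs 1: x=4 → posterior Gamma(11, 9/2)
obs 2: x=3 → posterior Gamma(14, 11/2)
obs 3: x=0 → posterior Gamma(14, 13/2)
obs 4: x=2 → posterior Gamma(16, 15/2)
obs 5: x=3 → posterior Gamma(19, 17/2)
obs 6: x=3 → posterior Gamma(22, 19/2)

28564265981039734397285575923026560/501096025171921401632658604207540941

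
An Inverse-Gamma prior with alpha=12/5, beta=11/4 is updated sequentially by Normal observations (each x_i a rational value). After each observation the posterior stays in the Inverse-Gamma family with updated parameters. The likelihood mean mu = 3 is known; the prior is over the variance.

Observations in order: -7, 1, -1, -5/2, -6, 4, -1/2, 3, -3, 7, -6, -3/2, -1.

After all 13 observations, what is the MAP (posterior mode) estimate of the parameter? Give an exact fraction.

2795/132

obs 1: x=-7 → posterior Inverse-Gamma(29/10, 211/4)
obs 2: x=1 → posterior Inverse-Gamma(17/5, 219/4)
obs 3: x=-1 → posterior Inverse-Gamma(39/10, 251/4)
obs 4: x=-5/2 → posterior Inverse-Gamma(22/5, 623/8)
obs 5: x=-6 → posterior Inverse-Gamma(49/10, 947/8)
obs 6: x=4 → posterior Inverse-Gamma(27/5, 951/8)
obs 7: x=-1/2 → posterior Inverse-Gamma(59/10, 125)
obs 8: x=3 → posterior Inverse-Gamma(32/5, 125)
obs 9: x=-3 → posterior Inverse-Gamma(69/10, 143)
obs 10: x=7 → posterior Inverse-Gamma(37/5, 151)
obs 11: x=-6 → posterior Inverse-Gamma(79/10, 383/2)
obs 12: x=-3/2 → posterior Inverse-Gamma(42/5, 1613/8)
obs 13: x=-1 → posterior Inverse-Gamma(89/10, 1677/8)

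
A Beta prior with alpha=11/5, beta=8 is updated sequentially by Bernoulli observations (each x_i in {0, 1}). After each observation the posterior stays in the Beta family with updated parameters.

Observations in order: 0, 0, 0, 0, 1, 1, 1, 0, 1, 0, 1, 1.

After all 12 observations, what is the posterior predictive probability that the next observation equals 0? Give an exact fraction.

obs 1: x=0 → posterior Beta(11/5, 9)
obs 2: x=0 → posterior Beta(11/5, 10)
obs 3: x=0 → posterior Beta(11/5, 11)
obs 4: x=0 → posterior Beta(11/5, 12)
obs 5: x=1 → posterior Beta(16/5, 12)
obs 6: x=1 → posterior Beta(21/5, 12)
obs 7: x=1 → posterior Beta(26/5, 12)
obs 8: x=0 → posterior Beta(26/5, 13)
obs 9: x=1 → posterior Beta(31/5, 13)
obs 10: x=0 → posterior Beta(31/5, 14)
obs 11: x=1 → posterior Beta(36/5, 14)
obs 12: x=1 → posterior Beta(41/5, 14)

70/111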